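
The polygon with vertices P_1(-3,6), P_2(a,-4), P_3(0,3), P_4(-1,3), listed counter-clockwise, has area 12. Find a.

Write out the shoelace sum; only the two edges meeting at P_2 involve a:
2·Area = [((-3)·(-4) − a·6) + (a·3 − 0·(-4))] + 6
       = -3·a + 18 = 24
⇒ a = -2.

-2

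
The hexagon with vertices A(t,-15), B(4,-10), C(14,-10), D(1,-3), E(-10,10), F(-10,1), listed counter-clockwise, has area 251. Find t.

-14

Write out the shoelace sum; only the two edges meeting at A involve t:
2·Area = [((-10)·(-15) − t·1) + (t·(-10) − 4·(-15))] + 138
       = -11·t + 348 = 502
⇒ t = -14.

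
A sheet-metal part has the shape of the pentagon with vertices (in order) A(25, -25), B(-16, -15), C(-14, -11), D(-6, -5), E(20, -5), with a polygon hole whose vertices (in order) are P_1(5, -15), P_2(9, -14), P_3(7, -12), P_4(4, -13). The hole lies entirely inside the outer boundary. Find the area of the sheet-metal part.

516.5

Outer boundary:
Σ = (-775) + (-34) + (4) + (130) + (-375) = -1050
Area = |Σ|/2 = 525.
Hole:
Apply Gauss's area formula: 2A = Σ (x_i·y_{i+1} − x_{i+1}·y_i), indices taken mod 4.
Σ = (65) + (-10) + (-43) + (5) = 17
Area = |Σ|/2 = 8.5.
Net area = 525 − 8.5 = 516.5.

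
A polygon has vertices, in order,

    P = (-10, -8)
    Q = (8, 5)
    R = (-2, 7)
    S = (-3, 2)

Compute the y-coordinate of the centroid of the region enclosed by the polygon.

71/47

Apply Gauss's area formula. First the cross-terms c_i = x_i·y_{i+1} − x_{i+1}·y_i:
  14, 66, 17, 44  ⇒  2A = 141, A = 70.5.
Then Σ (y_i + y_{i+1})·c_i = 639, so ȳ = 639 / (6·70.5) = 71/47.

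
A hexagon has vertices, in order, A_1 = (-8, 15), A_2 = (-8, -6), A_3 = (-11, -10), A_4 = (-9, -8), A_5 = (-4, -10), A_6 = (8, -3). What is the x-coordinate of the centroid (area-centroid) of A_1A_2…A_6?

-550/213

Apply the shoelace formula. First the cross-terms c_i = x_i·y_{i+1} − x_{i+1}·y_i:
  168, 14, -2, 58, 92, 96  ⇒  2A = 426, A = 213.
Then Σ (x_i + x_{i+1})·c_i = -3300, so x̄ = -3300 / (6·213) = -550/213.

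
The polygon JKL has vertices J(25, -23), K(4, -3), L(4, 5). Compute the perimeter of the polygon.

|JK| = √((-21)² + (20)²) = √841 = 29
|KL| = √((0)² + (8)²) = √64 = 8
|LJ| = √((21)² + (-28)²) = √1225 = 35
Perimeter = 29 + 8 + 35 = 72.

72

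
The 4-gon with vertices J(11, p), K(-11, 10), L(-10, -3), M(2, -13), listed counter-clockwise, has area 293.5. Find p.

Write out the shoelace sum; only the two edges meeting at J involve p:
2·Area = [(2·p − 11·(-13)) + (11·10 − (-11)·p)] + 269
       = 13·p + 522 = 587
⇒ p = 5.

5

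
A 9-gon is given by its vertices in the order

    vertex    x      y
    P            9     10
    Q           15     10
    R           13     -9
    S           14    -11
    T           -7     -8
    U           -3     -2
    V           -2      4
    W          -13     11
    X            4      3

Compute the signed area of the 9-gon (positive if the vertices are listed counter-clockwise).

-298.5

Apply the shoelace (surveyor's) formula: 2A = Σ (x_i·y_{i+1} − x_{i+1}·y_i), indices taken mod 9.
Cross-terms: -60, -265, -17, -189, -10, -16, 30, -83, 13  ⇒  Σ = -597
Signed area = Σ/2 = -298.5 (negative ⇒ clockwise traversal).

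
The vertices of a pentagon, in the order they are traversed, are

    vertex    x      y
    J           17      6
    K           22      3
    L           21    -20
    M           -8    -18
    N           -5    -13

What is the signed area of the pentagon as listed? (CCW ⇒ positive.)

Σ = (-81) + (-503) + (-538) + (14) + (191) = -917
Signed area = Σ/2 = -458.5 (negative ⇒ clockwise traversal).

-458.5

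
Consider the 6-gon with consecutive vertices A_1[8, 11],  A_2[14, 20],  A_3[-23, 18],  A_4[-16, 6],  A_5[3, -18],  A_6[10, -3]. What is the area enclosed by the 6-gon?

721.5

Apply the shoelace formula: 2A = Σ (x_i·y_{i+1} − x_{i+1}·y_i), indices taken mod 6.
Cross-terms: 6, 712, 150, 270, 171, 134  ⇒  Σ = 1443
Area = |Σ|/2 = 721.5.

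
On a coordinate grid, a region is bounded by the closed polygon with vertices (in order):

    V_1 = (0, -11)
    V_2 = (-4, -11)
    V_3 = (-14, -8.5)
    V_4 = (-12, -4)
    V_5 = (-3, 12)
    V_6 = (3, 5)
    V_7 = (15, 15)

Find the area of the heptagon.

Apply Gauss's area formula: 2A = Σ (x_i·y_{i+1} − x_{i+1}·y_i), indices taken mod 7.
Σ = (-44) + (-120) + (-46) + (-156) + (-51) + (-30) + (-165) = -612
Area = |Σ|/2 = 306.

306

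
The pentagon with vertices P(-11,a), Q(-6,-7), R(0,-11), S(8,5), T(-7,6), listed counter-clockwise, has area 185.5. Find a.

9

Write out the shoelace sum; only the two edges meeting at P involve a:
2·Area = [((-7)·a − (-11)·6) + ((-11)·(-7) − (-6)·a)] + 237
       = -1·a + 380 = 371
⇒ a = 9.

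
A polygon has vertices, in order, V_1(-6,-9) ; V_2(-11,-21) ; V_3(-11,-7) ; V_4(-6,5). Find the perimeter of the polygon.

|V_1V_2| = √((-5)² + (-12)²) = √169 = 13
|V_2V_3| = √((0)² + (14)²) = √196 = 14
|V_3V_4| = √((5)² + (12)²) = √169 = 13
|V_4V_1| = √((0)² + (-14)²) = √196 = 14
Perimeter = 13 + 14 + 13 + 14 = 54.

54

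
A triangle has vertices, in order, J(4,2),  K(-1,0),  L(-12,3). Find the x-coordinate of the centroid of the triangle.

-3

Apply the surveyor's formula. First the cross-terms c_i = x_i·y_{i+1} − x_{i+1}·y_i:
  2, -3, -36  ⇒  2A = -37, A = -18.5.
Then Σ (x_i + x_{i+1})·c_i = 333, so x̄ = 333 / (6·(-18.5)) = -3.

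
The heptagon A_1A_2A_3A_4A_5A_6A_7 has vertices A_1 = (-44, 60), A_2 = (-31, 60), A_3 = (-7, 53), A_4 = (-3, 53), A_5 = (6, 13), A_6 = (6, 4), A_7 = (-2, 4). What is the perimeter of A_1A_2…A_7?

|A_1A_2| = √((13)² + (0)²) = √169 = 13
|A_2A_3| = √((24)² + (-7)²) = √625 = 25
|A_3A_4| = √((4)² + (0)²) = √16 = 4
|A_4A_5| = √((9)² + (-40)²) = √1681 = 41
|A_5A_6| = √((0)² + (-9)²) = √81 = 9
|A_6A_7| = √((-8)² + (0)²) = √64 = 8
|A_7A_1| = √((-42)² + (56)²) = √4900 = 70
Perimeter = 13 + 25 + 4 + 41 + 9 + 8 + 70 = 170.

170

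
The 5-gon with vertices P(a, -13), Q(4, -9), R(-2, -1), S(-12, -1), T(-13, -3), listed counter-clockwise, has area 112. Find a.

-2

The doubled signed area Σ (x_i y_{i+1} − x_{i+1} y_i) is linear in a.
With a=0 it equals 212; the coefficient of a is -6 (from the two edges through P).
So -6·a + 212 = 2·112 = 224 ⇒ a = -2.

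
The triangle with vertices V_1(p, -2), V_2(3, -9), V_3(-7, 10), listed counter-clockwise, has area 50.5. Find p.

-6

The doubled signed area Σ (x_i y_{i+1} − x_{i+1} y_i) is linear in p.
With p=0 it equals -13; the coefficient of p is -19 (from the two edges through V_1).
So -19·p + -13 = 2·50.5 = 101 ⇒ p = -6.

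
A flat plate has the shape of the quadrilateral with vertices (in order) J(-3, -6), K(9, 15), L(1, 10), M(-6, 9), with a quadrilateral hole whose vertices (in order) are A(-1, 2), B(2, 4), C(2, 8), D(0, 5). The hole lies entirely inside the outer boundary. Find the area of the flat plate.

100.5

Outer boundary:
Apply the surveyor's formula: 2A = Σ (x_i·y_{i+1} − x_{i+1}·y_i), indices taken mod 4.
Σ = (9) + (75) + (69) + (63) = 216
Area = |Σ|/2 = 108.
Hole:
Apply the shoelace (surveyor's) formula: 2A = Σ (x_i·y_{i+1} − x_{i+1}·y_i), indices taken mod 4.
A→B: (-1)(4) − (2)(2) = -8
B→C: (2)(8) − (2)(4) = 8
C→D: (2)(5) − (0)(8) = 10
D→A: (0)(2) − (-1)(5) = 5
Σ = 15
Area = |Σ|/2 = 7.5.
Net area = 108 − 7.5 = 100.5.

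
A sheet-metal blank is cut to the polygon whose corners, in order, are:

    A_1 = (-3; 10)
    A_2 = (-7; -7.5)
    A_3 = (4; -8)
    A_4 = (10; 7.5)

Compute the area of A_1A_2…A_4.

Cross-terms: 92.5, 86, 110, 122.5  ⇒  Σ = 411
Area = |Σ|/2 = 205.5.

205.5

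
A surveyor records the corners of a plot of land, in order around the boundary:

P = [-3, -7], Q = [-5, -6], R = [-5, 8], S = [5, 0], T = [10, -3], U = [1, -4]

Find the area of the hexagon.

99

Apply the surveyor's formula: 2A = Σ (x_i·y_{i+1} − x_{i+1}·y_i), indices taken mod 6.
P→Q: (-3)(-6) − (-5)(-7) = -17
Q→R: (-5)(8) − (-5)(-6) = -70
R→S: (-5)(0) − (5)(8) = -40
S→T: (5)(-3) − (10)(0) = -15
T→U: (10)(-4) − (1)(-3) = -37
U→P: (1)(-7) − (-3)(-4) = -19
Σ = -198
Area = |Σ|/2 = 99.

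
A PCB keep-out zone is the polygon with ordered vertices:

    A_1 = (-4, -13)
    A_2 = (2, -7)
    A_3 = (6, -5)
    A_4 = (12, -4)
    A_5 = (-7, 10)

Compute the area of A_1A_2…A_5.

172.5

Apply the surveyor's formula: 2A = Σ (x_i·y_{i+1} − x_{i+1}·y_i), indices taken mod 5.
Σ = (54) + (32) + (36) + (92) + (131) = 345
Area = |Σ|/2 = 172.5.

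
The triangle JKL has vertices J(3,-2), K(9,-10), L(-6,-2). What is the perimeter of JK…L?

|JK| = √((6)² + (-8)²) = √100 = 10
|KL| = √((-15)² + (8)²) = √289 = 17
|LJ| = √((9)² + (0)²) = √81 = 9
Perimeter = 10 + 17 + 9 = 36.

36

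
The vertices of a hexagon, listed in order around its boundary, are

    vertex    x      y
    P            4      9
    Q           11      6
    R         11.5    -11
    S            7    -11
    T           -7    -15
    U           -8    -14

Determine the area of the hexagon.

267.25

Apply Gauss's area formula: 2A = Σ (x_i·y_{i+1} − x_{i+1}·y_i), indices taken mod 6.
P→Q: (4)(6) − (11)(9) = -75
Q→R: (11)(-11) − (11.5)(6) = -190
R→S: (11.5)(-11) − (7)(-11) = -49.5
S→T: (7)(-15) − (-7)(-11) = -182
T→U: (-7)(-14) − (-8)(-15) = -22
U→P: (-8)(9) − (4)(-14) = -16
Σ = -534.5
Area = |Σ|/2 = 267.25.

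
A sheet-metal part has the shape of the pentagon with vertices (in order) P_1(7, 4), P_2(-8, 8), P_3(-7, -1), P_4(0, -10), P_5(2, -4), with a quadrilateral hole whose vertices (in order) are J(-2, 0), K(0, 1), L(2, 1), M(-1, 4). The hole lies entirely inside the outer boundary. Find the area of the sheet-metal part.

132.5

Outer boundary:
Apply the shoelace formula: 2A = Σ (x_i·y_{i+1} − x_{i+1}·y_i), indices taken mod 5.
Σ = (88) + (64) + (70) + (20) + (36) = 278
Area = |Σ|/2 = 139.
Hole:
Apply Gauss's area formula: 2A = Σ (x_i·y_{i+1} − x_{i+1}·y_i), indices taken mod 4.
Cross-terms: -2, -2, 9, 8  ⇒  Σ = 13
Area = |Σ|/2 = 6.5.
Net area = 139 − 6.5 = 132.5.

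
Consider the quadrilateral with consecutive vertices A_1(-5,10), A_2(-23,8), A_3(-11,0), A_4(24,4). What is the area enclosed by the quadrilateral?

Apply Gauss's area formula: 2A = Σ (x_i·y_{i+1} − x_{i+1}·y_i), indices taken mod 4.
Cross-terms: 190, 88, -44, 260  ⇒  Σ = 494
Area = |Σ|/2 = 247.

247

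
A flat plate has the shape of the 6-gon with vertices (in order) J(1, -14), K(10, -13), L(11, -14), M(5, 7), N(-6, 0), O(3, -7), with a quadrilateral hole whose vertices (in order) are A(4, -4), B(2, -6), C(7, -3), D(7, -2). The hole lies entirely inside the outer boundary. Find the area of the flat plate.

159.5

Outer boundary:
Apply the surveyor's formula: 2A = Σ (x_i·y_{i+1} − x_{i+1}·y_i), indices taken mod 6.
Σ = (127) + (3) + (147) + (42) + (42) + (-35) = 326
Area = |Σ|/2 = 163.
Hole:
Σ = (-16) + (36) + (7) + (-20) = 7
Area = |Σ|/2 = 3.5.
Net area = 163 − 3.5 = 159.5.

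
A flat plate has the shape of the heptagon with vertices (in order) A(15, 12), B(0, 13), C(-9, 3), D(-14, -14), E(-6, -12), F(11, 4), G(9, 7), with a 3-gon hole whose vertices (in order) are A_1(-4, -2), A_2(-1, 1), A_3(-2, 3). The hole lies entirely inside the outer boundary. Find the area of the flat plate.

353.5

Outer boundary:
A→B: (15)(13) − (0)(12) = 195
B→C: (0)(3) − (-9)(13) = 117
C→D: (-9)(-14) − (-14)(3) = 168
D→E: (-14)(-12) − (-6)(-14) = 84
E→F: (-6)(4) − (11)(-12) = 108
F→G: (11)(7) − (9)(4) = 41
G→A: (9)(12) − (15)(7) = 3
Σ = 716
Area = |Σ|/2 = 358.
Hole:
Cross-terms: -6, -1, 16  ⇒  Σ = 9
Area = |Σ|/2 = 4.5.
Net area = 358 − 4.5 = 353.5.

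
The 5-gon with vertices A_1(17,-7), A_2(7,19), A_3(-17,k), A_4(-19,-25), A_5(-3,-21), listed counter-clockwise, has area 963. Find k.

Write out the shoelace sum; only the two edges meeting at A_3 involve k:
2·Area = [(7·k − (-17)·19) + ((-17)·(-25) − (-19)·k)] + 1074
       = 26·k + 1822 = 1926
⇒ k = 4.

4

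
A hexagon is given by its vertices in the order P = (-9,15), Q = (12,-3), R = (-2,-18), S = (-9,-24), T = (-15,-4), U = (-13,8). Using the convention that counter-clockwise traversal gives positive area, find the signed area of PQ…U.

-554

Apply the surveyor's formula: 2A = Σ (x_i·y_{i+1} − x_{i+1}·y_i), indices taken mod 6.
Σ = (-153) + (-222) + (-114) + (-324) + (-172) + (-123) = -1108
Signed area = Σ/2 = -554 (negative ⇒ clockwise traversal).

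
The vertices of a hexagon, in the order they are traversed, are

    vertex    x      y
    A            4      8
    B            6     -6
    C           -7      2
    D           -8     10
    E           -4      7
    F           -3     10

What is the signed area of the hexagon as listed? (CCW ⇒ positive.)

-127.5

Apply the shoelace formula: 2A = Σ (x_i·y_{i+1} − x_{i+1}·y_i), indices taken mod 6.
Cross-terms: -72, -30, -54, -16, -19, -64  ⇒  Σ = -255
Signed area = Σ/2 = -127.5 (negative ⇒ clockwise traversal).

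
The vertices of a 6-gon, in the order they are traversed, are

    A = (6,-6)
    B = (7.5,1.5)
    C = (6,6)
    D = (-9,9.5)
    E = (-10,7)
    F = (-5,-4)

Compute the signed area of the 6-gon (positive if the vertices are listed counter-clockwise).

A→B: (6)(1.5) − (7.5)(-6) = 54
B→C: (7.5)(6) − (6)(1.5) = 36
C→D: (6)(9.5) − (-9)(6) = 111
D→E: (-9)(7) − (-10)(9.5) = 32
E→F: (-10)(-4) − (-5)(7) = 75
F→A: (-5)(-6) − (6)(-4) = 54
Σ = 362
Signed area = Σ/2 = 181 (positive ⇒ counter-clockwise traversal).

181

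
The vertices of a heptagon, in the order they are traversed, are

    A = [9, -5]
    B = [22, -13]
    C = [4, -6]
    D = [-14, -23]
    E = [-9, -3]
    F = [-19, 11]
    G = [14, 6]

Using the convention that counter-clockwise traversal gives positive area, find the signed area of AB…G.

Apply the surveyor's formula: 2A = Σ (x_i·y_{i+1} − x_{i+1}·y_i), indices taken mod 7.
Σ = (-7) + (-80) + (-176) + (-165) + (-156) + (-268) + (-124) = -976
Signed area = Σ/2 = -488 (negative ⇒ clockwise traversal).

-488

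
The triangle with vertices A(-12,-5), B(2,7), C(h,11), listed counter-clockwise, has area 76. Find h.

-6

The doubled signed area Σ (x_i y_{i+1} − x_{i+1} y_i) is linear in h.
With h=0 it equals 80; the coefficient of h is -12 (from the two edges through C).
So -12·h + 80 = 2·76 = 152 ⇒ h = -6.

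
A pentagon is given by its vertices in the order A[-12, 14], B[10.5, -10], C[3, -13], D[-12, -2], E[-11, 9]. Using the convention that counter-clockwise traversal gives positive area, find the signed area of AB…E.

-235.75

A→B: (-12)(-10) − (10.5)(14) = -27
B→C: (10.5)(-13) − (3)(-10) = -106.5
C→D: (3)(-2) − (-12)(-13) = -162
D→E: (-12)(9) − (-11)(-2) = -130
E→A: (-11)(14) − (-12)(9) = -46
Σ = -471.5
Signed area = Σ/2 = -235.75 (negative ⇒ clockwise traversal).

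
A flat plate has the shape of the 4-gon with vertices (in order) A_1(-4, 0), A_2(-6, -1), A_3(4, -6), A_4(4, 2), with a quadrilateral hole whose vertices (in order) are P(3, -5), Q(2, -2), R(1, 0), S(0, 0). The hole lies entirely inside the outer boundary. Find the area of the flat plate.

39

Outer boundary:
Apply the shoelace formula: 2A = Σ (x_i·y_{i+1} − x_{i+1}·y_i), indices taken mod 4.
Σ = (4) + (40) + (32) + (8) = 84
Area = |Σ|/2 = 42.
Hole:
Apply the shoelace formula: 2A = Σ (x_i·y_{i+1} − x_{i+1}·y_i), indices taken mod 4.
Cross-terms: 4, 2, 0, 0  ⇒  Σ = 6
Area = |Σ|/2 = 3.
Net area = 42 − 3 = 39.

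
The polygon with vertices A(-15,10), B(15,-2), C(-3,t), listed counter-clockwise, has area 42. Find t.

Write out the shoelace sum; only the two edges meeting at C involve t:
2·Area = [(15·t − (-3)·(-2)) + ((-3)·10 − (-15)·t)] + -120
       = 30·t + -156 = 84
⇒ t = 8.

8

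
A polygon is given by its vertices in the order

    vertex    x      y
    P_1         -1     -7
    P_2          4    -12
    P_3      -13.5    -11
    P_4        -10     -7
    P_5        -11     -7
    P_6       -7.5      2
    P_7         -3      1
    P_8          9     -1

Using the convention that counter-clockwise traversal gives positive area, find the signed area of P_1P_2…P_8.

Apply the shoelace (surveyor's) formula: 2A = Σ (x_i·y_{i+1} − x_{i+1}·y_i), indices taken mod 8.
Σ = (40) + (-206) + (-15.5) + (-7) + (-74.5) + (-1.5) + (-6) + (-64) = -334.5
Signed area = Σ/2 = -167.25 (negative ⇒ clockwise traversal).

-167.25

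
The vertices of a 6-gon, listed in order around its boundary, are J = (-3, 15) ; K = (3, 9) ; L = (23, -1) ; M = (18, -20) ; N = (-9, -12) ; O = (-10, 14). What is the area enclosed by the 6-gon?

Apply the shoelace (surveyor's) formula: 2A = Σ (x_i·y_{i+1} − x_{i+1}·y_i), indices taken mod 6.
Σ = (-72) + (-210) + (-442) + (-396) + (-246) + (-108) = -1474
Area = |Σ|/2 = 737.

737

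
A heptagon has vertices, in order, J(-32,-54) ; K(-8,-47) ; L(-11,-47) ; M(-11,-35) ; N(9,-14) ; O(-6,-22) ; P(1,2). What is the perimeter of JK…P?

176

|JK| = √((24)² + (7)²) = √625 = 25
|KL| = √((-3)² + (0)²) = √9 = 3
|LM| = √((0)² + (12)²) = √144 = 12
|MN| = √((20)² + (21)²) = √841 = 29
|NO| = √((-15)² + (-8)²) = √289 = 17
|OP| = √((7)² + (24)²) = √625 = 25
|PJ| = √((-33)² + (-56)²) = √4225 = 65
Perimeter = 25 + 3 + 12 + 29 + 17 + 25 + 65 = 176.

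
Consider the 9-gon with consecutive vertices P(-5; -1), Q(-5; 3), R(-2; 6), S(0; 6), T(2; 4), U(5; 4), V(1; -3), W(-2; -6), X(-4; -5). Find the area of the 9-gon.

Cross-terms: -20, -24, -12, -12, -12, -19, -12, -14, -21  ⇒  Σ = -146
Area = |Σ|/2 = 73.

73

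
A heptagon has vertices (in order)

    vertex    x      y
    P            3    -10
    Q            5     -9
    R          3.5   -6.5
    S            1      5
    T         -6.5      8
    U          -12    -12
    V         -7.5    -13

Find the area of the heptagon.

220.25

Σ = (23) + (-1) + (24) + (40.5) + (174) + (66) + (114) = 440.5
Area = |Σ|/2 = 220.25.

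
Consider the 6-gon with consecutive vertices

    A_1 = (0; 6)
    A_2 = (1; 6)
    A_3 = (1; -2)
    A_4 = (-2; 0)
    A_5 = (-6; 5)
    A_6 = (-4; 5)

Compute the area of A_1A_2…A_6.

31

Σ = (-6) + (-8) + (-4) + (-10) + (-10) + (-24) = -62
Area = |Σ|/2 = 31.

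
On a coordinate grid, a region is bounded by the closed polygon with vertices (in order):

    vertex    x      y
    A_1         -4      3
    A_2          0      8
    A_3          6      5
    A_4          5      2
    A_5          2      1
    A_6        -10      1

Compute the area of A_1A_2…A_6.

Apply the shoelace (surveyor's) formula: 2A = Σ (x_i·y_{i+1} − x_{i+1}·y_i), indices taken mod 6.
Σ = (-32) + (-48) + (-13) + (1) + (12) + (-26) = -106
Area = |Σ|/2 = 53.

53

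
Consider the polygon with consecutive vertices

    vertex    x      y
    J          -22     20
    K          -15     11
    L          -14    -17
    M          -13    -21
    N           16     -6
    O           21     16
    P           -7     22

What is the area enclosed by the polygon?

Apply the shoelace (surveyor's) formula: 2A = Σ (x_i·y_{i+1} − x_{i+1}·y_i), indices taken mod 7.
Σ = (58) + (409) + (73) + (414) + (382) + (574) + (344) = 2254
Area = |Σ|/2 = 1127.

1127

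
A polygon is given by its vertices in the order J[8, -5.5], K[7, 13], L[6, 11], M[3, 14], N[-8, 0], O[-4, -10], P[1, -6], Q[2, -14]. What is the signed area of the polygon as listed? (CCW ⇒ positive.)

258.75

Σ = (142.5) + (-1) + (51) + (112) + (80) + (34) + (-2) + (101) = 517.5
Signed area = Σ/2 = 258.75 (positive ⇒ counter-clockwise traversal).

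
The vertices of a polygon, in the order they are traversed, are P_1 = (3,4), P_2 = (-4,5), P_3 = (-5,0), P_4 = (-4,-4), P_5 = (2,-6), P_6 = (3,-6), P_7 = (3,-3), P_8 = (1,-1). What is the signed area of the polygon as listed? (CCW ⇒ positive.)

Apply the surveyor's formula: 2A = Σ (x_i·y_{i+1} − x_{i+1}·y_i), indices taken mod 8.
Cross-terms: 31, 25, 20, 32, 6, 9, 0, 7  ⇒  Σ = 130
Signed area = Σ/2 = 65 (positive ⇒ counter-clockwise traversal).

65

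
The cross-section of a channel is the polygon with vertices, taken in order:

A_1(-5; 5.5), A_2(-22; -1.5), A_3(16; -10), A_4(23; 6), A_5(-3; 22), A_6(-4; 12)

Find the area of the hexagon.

656.25

Apply the shoelace (surveyor's) formula: 2A = Σ (x_i·y_{i+1} − x_{i+1}·y_i), indices taken mod 6.
Cross-terms: 128.5, 244, 326, 524, 52, 38  ⇒  Σ = 1312.5
Area = |Σ|/2 = 656.25.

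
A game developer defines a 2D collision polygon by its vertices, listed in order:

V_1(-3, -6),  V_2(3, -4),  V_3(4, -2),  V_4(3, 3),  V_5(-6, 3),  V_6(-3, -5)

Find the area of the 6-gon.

63.5

Cross-terms: 30, 10, 18, 27, 39, 3  ⇒  Σ = 127
Area = |Σ|/2 = 63.5.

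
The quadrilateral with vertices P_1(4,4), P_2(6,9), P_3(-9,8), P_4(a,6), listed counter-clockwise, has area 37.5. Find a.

-3

The doubled signed area Σ (x_i y_{i+1} − x_{i+1} y_i) is linear in a.
With a=0 it equals 63; the coefficient of a is -4 (from the two edges through P_4).
So -4·a + 63 = 2·37.5 = 75 ⇒ a = -3.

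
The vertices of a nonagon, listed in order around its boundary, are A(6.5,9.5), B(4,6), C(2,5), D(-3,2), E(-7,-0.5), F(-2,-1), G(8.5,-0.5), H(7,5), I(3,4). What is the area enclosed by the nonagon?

Cross-terms: 1, 8, 19, 15.5, 6, 9.5, 46, 13, 2.5  ⇒  Σ = 120.5
Area = |Σ|/2 = 60.25.

60.25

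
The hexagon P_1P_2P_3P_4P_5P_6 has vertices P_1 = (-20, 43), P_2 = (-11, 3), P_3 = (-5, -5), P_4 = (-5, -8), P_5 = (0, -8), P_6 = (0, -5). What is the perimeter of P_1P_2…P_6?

114

|P_1P_2| = √((9)² + (-40)²) = √1681 = 41
|P_2P_3| = √((6)² + (-8)²) = √100 = 10
|P_3P_4| = √((0)² + (-3)²) = √9 = 3
|P_4P_5| = √((5)² + (0)²) = √25 = 5
|P_5P_6| = √((0)² + (3)²) = √9 = 3
|P_6P_1| = √((-20)² + (48)²) = √2704 = 52
Perimeter = 41 + 10 + 3 + 5 + 3 + 52 = 114.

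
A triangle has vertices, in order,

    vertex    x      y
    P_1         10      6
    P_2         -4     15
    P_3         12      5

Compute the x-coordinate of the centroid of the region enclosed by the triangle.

6

Apply the surveyor's formula. First the cross-terms c_i = x_i·y_{i+1} − x_{i+1}·y_i:
  174, -200, 22  ⇒  2A = -4, A = -2.
Then Σ (x_i + x_{i+1})·c_i = -72, so x̄ = -72 / (6·(-2)) = 6.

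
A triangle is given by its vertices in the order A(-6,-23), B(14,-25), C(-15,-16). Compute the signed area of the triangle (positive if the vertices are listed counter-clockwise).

61

Apply the shoelace (surveyor's) formula: 2A = Σ (x_i·y_{i+1} − x_{i+1}·y_i), indices taken mod 3.
Σ = (472) + (-599) + (249) = 122
Signed area = Σ/2 = 61 (positive ⇒ counter-clockwise traversal).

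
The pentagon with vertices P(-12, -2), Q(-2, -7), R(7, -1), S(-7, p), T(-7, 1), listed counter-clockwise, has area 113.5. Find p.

6

The doubled signed area Σ (x_i y_{i+1} − x_{i+1} y_i) is linear in p.
With p=0 it equals 143; the coefficient of p is 14 (from the two edges through S).
So 14·p + 143 = 2·113.5 = 227 ⇒ p = 6.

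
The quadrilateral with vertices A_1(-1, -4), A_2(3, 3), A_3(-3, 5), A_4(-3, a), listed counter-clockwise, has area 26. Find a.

Write out the shoelace sum; only the two edges meeting at A_4 involve a:
2·Area = [((-3)·a − (-3)·5) + ((-3)·(-4) − (-1)·a)] + 33
       = -2·a + 60 = 52
⇒ a = 4.

4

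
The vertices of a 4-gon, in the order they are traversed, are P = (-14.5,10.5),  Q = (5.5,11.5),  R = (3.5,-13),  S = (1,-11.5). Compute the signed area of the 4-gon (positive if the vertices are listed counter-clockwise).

-259.875

Apply the shoelace (surveyor's) formula: 2A = Σ (x_i·y_{i+1} − x_{i+1}·y_i), indices taken mod 4.
Σ = (-224.5) + (-111.75) + (-27.25) + (-156.25) = -519.75
Signed area = Σ/2 = -259.875 (negative ⇒ clockwise traversal).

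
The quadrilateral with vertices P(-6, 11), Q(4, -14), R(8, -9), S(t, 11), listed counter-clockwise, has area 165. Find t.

3

Write out the shoelace sum; only the two edges meeting at S involve t:
2·Area = [(8·11 − t·(-9)) + (t·11 − (-6)·11)] + 116
       = 20·t + 270 = 330
⇒ t = 3.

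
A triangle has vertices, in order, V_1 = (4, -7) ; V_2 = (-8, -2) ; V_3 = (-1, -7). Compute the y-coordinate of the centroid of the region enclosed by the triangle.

-16/3

Apply the shoelace formula. First the cross-terms c_i = x_i·y_{i+1} − x_{i+1}·y_i:
  -64, 54, 35  ⇒  2A = 25, A = 12.5.
Then Σ (y_i + y_{i+1})·c_i = -400, so ȳ = -400 / (6·12.5) = -16/3.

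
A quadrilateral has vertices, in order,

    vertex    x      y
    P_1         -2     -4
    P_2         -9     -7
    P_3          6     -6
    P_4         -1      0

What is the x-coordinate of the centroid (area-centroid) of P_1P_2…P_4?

-11/27

Apply the surveyor's formula. First the cross-terms c_i = x_i·y_{i+1} − x_{i+1}·y_i:
  -22, 96, -6, 4  ⇒  2A = 72, A = 36.
Then Σ (x_i + x_{i+1})·c_i = -88, so x̄ = -88 / (6·36) = -11/27.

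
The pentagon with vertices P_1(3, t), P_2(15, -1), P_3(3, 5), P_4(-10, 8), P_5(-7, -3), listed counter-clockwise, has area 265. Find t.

-13

Write out the shoelace sum; only the two edges meeting at P_1 involve t:
2·Area = [((-7)·t − 3·(-3)) + (3·(-1) − 15·t)] + 238
       = -22·t + 244 = 530
⇒ t = -13.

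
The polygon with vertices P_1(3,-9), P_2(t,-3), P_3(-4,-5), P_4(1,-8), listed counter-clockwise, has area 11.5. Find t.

-2

The doubled signed area Σ (x_i y_{i+1} − x_{i+1} y_i) is linear in t.
With t=0 it equals 31; the coefficient of t is 4 (from the two edges through P_2).
So 4·t + 31 = 2·11.5 = 23 ⇒ t = -2.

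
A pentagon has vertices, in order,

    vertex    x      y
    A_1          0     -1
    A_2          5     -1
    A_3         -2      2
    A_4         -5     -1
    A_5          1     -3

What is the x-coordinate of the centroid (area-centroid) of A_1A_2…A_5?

-5/6

Apply the shoelace formula. First the cross-terms c_i = x_i·y_{i+1} − x_{i+1}·y_i:
  5, 8, 12, 16, -1  ⇒  2A = 40, A = 20.
Then Σ (x_i + x_{i+1})·c_i = -100, so x̄ = -100 / (6·20) = -5/6.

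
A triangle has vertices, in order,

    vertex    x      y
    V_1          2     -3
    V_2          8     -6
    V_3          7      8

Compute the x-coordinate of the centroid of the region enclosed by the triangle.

Apply the shoelace (surveyor's) formula. First the cross-terms c_i = x_i·y_{i+1} − x_{i+1}·y_i:
  12, 106, -37  ⇒  2A = 81, A = 40.5.
Then Σ (x_i + x_{i+1})·c_i = 1377, so x̄ = 1377 / (6·40.5) = 17/3.

17/3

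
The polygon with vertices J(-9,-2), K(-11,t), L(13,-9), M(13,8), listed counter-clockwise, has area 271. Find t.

The doubled signed area Σ (x_i y_{i+1} − x_{i+1} y_i) is linear in t.
With t=0 it equals 344; the coefficient of t is -22 (from the two edges through K).
So -22·t + 344 = 2·271 = 542 ⇒ t = -9.

-9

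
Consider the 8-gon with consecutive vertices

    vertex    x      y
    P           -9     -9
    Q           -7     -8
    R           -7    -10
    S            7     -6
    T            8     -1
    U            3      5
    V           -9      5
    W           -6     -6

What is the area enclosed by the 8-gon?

181.5

P→Q: (-9)(-8) − (-7)(-9) = 9
Q→R: (-7)(-10) − (-7)(-8) = 14
R→S: (-7)(-6) − (7)(-10) = 112
S→T: (7)(-1) − (8)(-6) = 41
T→U: (8)(5) − (3)(-1) = 43
U→V: (3)(5) − (-9)(5) = 60
V→W: (-9)(-6) − (-6)(5) = 84
W→P: (-6)(-9) − (-9)(-6) = 0
Σ = 363
Area = |Σ|/2 = 181.5.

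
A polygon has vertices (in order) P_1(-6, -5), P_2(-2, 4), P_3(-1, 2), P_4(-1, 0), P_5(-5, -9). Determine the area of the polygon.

Σ = (-34) + (0) + (2) + (9) + (-29) = -52
Area = |Σ|/2 = 26.

26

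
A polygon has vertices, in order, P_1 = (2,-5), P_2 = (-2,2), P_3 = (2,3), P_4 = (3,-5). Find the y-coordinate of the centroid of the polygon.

-7/15

Apply the surveyor's formula. First the cross-terms c_i = x_i·y_{i+1} − x_{i+1}·y_i:
  -6, -10, -19, -5  ⇒  2A = -40, A = -20.
Then Σ (y_i + y_{i+1})·c_i = 56, so ȳ = 56 / (6·(-20)) = -7/15.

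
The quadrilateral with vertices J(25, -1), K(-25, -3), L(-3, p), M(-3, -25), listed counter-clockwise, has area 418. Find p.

-11

Write out the shoelace sum; only the two edges meeting at L involve p:
2·Area = [((-25)·p − (-3)·(-3)) + ((-3)·(-25) − (-3)·p)] + 528
       = -22·p + 594 = 836
⇒ p = -11.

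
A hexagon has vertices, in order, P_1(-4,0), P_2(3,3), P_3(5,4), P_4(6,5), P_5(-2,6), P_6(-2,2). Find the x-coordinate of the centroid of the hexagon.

Apply the shoelace (surveyor's) formula. First the cross-terms c_i = x_i·y_{i+1} − x_{i+1}·y_i:
  -12, -3, 1, 46, 8, 8  ⇒  2A = 48, A = 24.
Then Σ (x_i + x_{i+1})·c_i = 103, so x̄ = 103 / (6·24) = 103/144.

103/144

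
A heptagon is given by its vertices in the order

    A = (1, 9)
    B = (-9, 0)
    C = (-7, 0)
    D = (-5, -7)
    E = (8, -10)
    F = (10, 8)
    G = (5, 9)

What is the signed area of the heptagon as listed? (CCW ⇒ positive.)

243

Σ = (81) + (0) + (49) + (106) + (164) + (50) + (36) = 486
Signed area = Σ/2 = 243 (positive ⇒ counter-clockwise traversal).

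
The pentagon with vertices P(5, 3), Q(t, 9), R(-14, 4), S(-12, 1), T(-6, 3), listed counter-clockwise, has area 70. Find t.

Write out the shoelace sum; only the two edges meeting at Q involve t:
2·Area = [(5·9 − t·3) + (t·4 − (-14)·9)] + -29
       = 1·t + 142 = 140
⇒ t = -2.

-2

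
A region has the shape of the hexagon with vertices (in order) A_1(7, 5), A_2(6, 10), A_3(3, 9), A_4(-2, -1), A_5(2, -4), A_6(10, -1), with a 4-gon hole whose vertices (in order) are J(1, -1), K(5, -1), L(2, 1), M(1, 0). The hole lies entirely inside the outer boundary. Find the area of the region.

87.5

Outer boundary:
Σ = (40) + (24) + (15) + (10) + (38) + (57) = 184
Area = |Σ|/2 = 92.
Hole:
Σ = (4) + (7) + (-1) + (-1) = 9
Area = |Σ|/2 = 4.5.
Net area = 92 − 4.5 = 87.5.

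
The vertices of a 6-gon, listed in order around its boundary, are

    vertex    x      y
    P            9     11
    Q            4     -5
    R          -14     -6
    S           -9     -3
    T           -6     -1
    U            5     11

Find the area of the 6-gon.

154.5

Apply Gauss's area formula: 2A = Σ (x_i·y_{i+1} − x_{i+1}·y_i), indices taken mod 6.
Σ = (-89) + (-94) + (-12) + (-9) + (-61) + (-44) = -309
Area = |Σ|/2 = 154.5.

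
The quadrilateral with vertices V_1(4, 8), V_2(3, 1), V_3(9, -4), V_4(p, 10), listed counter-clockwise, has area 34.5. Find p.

The doubled signed area Σ (x_i y_{i+1} − x_{i+1} y_i) is linear in p.
With p=0 it equals 9; the coefficient of p is 12 (from the two edges through V_4).
So 12·p + 9 = 2·34.5 = 69 ⇒ p = 5.

5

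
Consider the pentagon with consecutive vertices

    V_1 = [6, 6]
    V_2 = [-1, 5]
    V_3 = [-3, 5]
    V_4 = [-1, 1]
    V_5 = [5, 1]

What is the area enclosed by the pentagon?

33

Σ = (36) + (10) + (2) + (-6) + (24) = 66
Area = |Σ|/2 = 33.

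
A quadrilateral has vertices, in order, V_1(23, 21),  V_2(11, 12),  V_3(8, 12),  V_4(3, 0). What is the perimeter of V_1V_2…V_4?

60

|V_1V_2| = √((-12)² + (-9)²) = √225 = 15
|V_2V_3| = √((-3)² + (0)²) = √9 = 3
|V_3V_4| = √((-5)² + (-12)²) = √169 = 13
|V_4V_1| = √((20)² + (21)²) = √841 = 29
Perimeter = 15 + 3 + 13 + 29 = 60.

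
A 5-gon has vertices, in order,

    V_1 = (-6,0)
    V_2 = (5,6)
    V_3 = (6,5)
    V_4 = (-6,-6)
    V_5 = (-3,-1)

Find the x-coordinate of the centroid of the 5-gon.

-77/213

Apply the shoelace formula. First the cross-terms c_i = x_i·y_{i+1} − x_{i+1}·y_i:
  -36, -11, -6, -12, -6  ⇒  2A = -71, A = -35.5.
Then Σ (x_i + x_{i+1})·c_i = 77, so x̄ = 77 / (6·(-35.5)) = -77/213.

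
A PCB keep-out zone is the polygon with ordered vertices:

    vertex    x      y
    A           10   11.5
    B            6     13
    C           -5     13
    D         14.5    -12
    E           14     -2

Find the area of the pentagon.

197.75

A→B: (10)(13) − (6)(11.5) = 61
B→C: (6)(13) − (-5)(13) = 143
C→D: (-5)(-12) − (14.5)(13) = -128.5
D→E: (14.5)(-2) − (14)(-12) = 139
E→A: (14)(11.5) − (10)(-2) = 181
Σ = 395.5
Area = |Σ|/2 = 197.75.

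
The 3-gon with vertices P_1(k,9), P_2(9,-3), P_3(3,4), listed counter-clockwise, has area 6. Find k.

Write out the shoelace sum; only the two edges meeting at P_1 involve k:
2·Area = [(3·9 − k·4) + (k·(-3) − 9·9)] + 45
       = -7·k + -9 = 12
⇒ k = -3.

-3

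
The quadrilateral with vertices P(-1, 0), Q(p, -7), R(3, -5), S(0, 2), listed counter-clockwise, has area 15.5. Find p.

1

Write out the shoelace sum; only the two edges meeting at Q involve p:
2·Area = [((-1)·(-7) − p·0) + (p·(-5) − 3·(-7))] + 8
       = -5·p + 36 = 31
⇒ p = 1.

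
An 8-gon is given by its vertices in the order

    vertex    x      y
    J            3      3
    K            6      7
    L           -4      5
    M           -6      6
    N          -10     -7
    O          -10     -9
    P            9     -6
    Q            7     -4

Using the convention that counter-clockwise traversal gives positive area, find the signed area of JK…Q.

184.5

Σ = (3) + (58) + (6) + (102) + (20) + (141) + (6) + (33) = 369
Signed area = Σ/2 = 184.5 (positive ⇒ counter-clockwise traversal).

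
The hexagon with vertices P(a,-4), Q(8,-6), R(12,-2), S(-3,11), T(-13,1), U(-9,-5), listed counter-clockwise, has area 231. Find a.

2

The doubled signed area Σ (x_i y_{i+1} − x_{i+1} y_i) is linear in a.
With a=0 it equals 464; the coefficient of a is -1 (from the two edges through P).
So -1·a + 464 = 2·231 = 462 ⇒ a = 2.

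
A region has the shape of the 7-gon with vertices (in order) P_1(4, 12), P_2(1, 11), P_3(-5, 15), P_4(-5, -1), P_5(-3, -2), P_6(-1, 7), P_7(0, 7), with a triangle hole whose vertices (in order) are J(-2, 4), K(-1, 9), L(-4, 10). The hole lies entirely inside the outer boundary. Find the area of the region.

Outer boundary:
Apply the surveyor's formula: 2A = Σ (x_i·y_{i+1} − x_{i+1}·y_i), indices taken mod 7.
Σ = (32) + (70) + (80) + (7) + (-23) + (-7) + (-28) = 131
Area = |Σ|/2 = 65.5.
Hole:
J→K: (-2)(9) − (-1)(4) = -14
K→L: (-1)(10) − (-4)(9) = 26
L→J: (-4)(4) − (-2)(10) = 4
Σ = 16
Area = |Σ|/2 = 8.
Net area = 65.5 − 8 = 57.5.

57.5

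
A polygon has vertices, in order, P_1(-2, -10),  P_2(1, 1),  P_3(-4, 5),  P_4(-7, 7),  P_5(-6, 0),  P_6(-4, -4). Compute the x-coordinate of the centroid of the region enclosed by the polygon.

Apply the surveyor's formula. First the cross-terms c_i = x_i·y_{i+1} − x_{i+1}·y_i:
  8, 9, 7, 42, 24, 32  ⇒  2A = 122, A = 61.
Then Σ (x_i + x_{i+1})·c_i = -1090, so x̄ = -1090 / (6·61) = -545/183.

-545/183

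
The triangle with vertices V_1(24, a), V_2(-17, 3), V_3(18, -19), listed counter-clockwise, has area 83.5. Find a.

Write out the shoelace sum; only the two edges meeting at V_1 involve a:
2·Area = [(18·a − 24·(-19)) + (24·3 − (-17)·a)] + 269
       = 35·a + 797 = 167
⇒ a = -18.

-18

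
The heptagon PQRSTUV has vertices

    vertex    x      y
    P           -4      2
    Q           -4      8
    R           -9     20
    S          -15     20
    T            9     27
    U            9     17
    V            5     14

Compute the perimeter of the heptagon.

80

|PQ| = √((0)² + (6)²) = √36 = 6
|QR| = √((-5)² + (12)²) = √169 = 13
|RS| = √((-6)² + (0)²) = √36 = 6
|ST| = √((24)² + (7)²) = √625 = 25
|TU| = √((0)² + (-10)²) = √100 = 10
|UV| = √((-4)² + (-3)²) = √25 = 5
|VP| = √((-9)² + (-12)²) = √225 = 15
Perimeter = 6 + 13 + 6 + 25 + 10 + 5 + 15 = 80.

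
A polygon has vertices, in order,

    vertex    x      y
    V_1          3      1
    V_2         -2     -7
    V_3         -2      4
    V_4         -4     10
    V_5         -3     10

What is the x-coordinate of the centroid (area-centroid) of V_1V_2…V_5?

-163/264

Apply Gauss's area formula. First the cross-terms c_i = x_i·y_{i+1} − x_{i+1}·y_i:
  -19, -22, -4, -10, -33  ⇒  2A = -88, A = -44.
Then Σ (x_i + x_{i+1})·c_i = 163, so x̄ = 163 / (6·(-44)) = -163/264.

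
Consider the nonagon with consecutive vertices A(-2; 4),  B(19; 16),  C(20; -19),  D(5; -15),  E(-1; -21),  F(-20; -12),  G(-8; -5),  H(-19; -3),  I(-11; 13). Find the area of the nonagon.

943.5

A→B: (-2)(16) − (19)(4) = -108
B→C: (19)(-19) − (20)(16) = -681
C→D: (20)(-15) − (5)(-19) = -205
D→E: (5)(-21) − (-1)(-15) = -120
E→F: (-1)(-12) − (-20)(-21) = -408
F→G: (-20)(-5) − (-8)(-12) = 4
G→H: (-8)(-3) − (-19)(-5) = -71
H→I: (-19)(13) − (-11)(-3) = -280
I→A: (-11)(4) − (-2)(13) = -18
Σ = -1887
Area = |Σ|/2 = 943.5.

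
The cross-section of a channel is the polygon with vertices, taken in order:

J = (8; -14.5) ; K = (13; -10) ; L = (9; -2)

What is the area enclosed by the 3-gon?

Apply the surveyor's formula: 2A = Σ (x_i·y_{i+1} − x_{i+1}·y_i), indices taken mod 3.
J→K: (8)(-10) − (13)(-14.5) = 108.5
K→L: (13)(-2) − (9)(-10) = 64
L→J: (9)(-14.5) − (8)(-2) = -114.5
Σ = 58
Area = |Σ|/2 = 29.

29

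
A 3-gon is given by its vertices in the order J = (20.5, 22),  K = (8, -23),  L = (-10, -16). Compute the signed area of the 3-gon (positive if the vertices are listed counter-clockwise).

-448.75

Apply Gauss's area formula: 2A = Σ (x_i·y_{i+1} − x_{i+1}·y_i), indices taken mod 3.
J→K: (20.5)(-23) − (8)(22) = -647.5
K→L: (8)(-16) − (-10)(-23) = -358
L→J: (-10)(22) − (20.5)(-16) = 108
Σ = -897.5
Signed area = Σ/2 = -448.75 (negative ⇒ clockwise traversal).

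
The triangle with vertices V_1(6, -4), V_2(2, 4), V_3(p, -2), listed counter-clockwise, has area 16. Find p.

1

Write out the shoelace sum; only the two edges meeting at V_3 involve p:
2·Area = [(2·(-2) − p·4) + (p·(-4) − 6·(-2))] + 32
       = -8·p + 40 = 32
⇒ p = 1.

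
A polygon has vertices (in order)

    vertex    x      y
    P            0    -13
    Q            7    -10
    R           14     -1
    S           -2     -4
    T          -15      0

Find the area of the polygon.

Apply the shoelace formula: 2A = Σ (x_i·y_{i+1} − x_{i+1}·y_i), indices taken mod 5.
P→Q: (0)(-10) − (7)(-13) = 91
Q→R: (7)(-1) − (14)(-10) = 133
R→S: (14)(-4) − (-2)(-1) = -58
S→T: (-2)(0) − (-15)(-4) = -60
T→P: (-15)(-13) − (0)(0) = 195
Σ = 301
Area = |Σ|/2 = 150.5.

150.5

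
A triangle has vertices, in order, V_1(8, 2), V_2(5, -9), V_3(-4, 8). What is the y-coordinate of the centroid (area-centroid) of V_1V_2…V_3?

Apply the surveyor's formula. First the cross-terms c_i = x_i·y_{i+1} − x_{i+1}·y_i:
  -82, 4, -72  ⇒  2A = -150, A = -75.
Then Σ (y_i + y_{i+1})·c_i = -150, so ȳ = -150 / (6·(-75)) = 1/3.

1/3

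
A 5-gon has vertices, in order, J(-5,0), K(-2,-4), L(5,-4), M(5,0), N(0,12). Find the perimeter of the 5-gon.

42

|JK| = √((3)² + (-4)²) = √25 = 5
|KL| = √((7)² + (0)²) = √49 = 7
|LM| = √((0)² + (4)²) = √16 = 4
|MN| = √((-5)² + (12)²) = √169 = 13
|NJ| = √((-5)² + (-12)²) = √169 = 13
Perimeter = 5 + 7 + 4 + 13 + 13 = 42.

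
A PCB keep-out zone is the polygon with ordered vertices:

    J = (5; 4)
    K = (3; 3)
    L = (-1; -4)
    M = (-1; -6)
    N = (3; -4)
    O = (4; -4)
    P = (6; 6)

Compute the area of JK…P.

Σ = (3) + (-9) + (2) + (22) + (4) + (48) + (-6) = 64
Area = |Σ|/2 = 32.

32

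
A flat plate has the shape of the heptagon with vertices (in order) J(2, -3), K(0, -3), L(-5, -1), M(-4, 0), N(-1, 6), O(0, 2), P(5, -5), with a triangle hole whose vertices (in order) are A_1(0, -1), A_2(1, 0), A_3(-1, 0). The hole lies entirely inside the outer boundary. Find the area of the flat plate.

32

Outer boundary:
Cross-terms: -6, -15, -4, -24, -2, -10, -5  ⇒  Σ = -66
Area = |Σ|/2 = 33.
Hole:
Σ = (1) + (0) + (1) = 2
Area = |Σ|/2 = 1.
Net area = 33 − 1 = 32.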